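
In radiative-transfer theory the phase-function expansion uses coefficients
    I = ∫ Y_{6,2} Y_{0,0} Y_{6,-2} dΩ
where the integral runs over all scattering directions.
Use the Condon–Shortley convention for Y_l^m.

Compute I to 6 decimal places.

0.282095

Rules hold: Σm=0, L=12 even, 6≤6≤6.
N = 13·1·13 = 169
Δ = 0!·12!·0!/13! = 1/13
Racah Σ t=0..0: t=0:+1/518400 = 1/518400
⇒ 3j(6 0 6; 0 0 0)² = 1/13, sgn +1
Racah Σ t=0..0: t=0:+1/967680 = 1/967680
⇒ 3j(6 0 6; 2 0 -2)² = 1/13, sgn +1
4πI² = N·(3j₀)²·(3jₘ)² = 1/1
I = +1·√(1/4π) = 0.28209479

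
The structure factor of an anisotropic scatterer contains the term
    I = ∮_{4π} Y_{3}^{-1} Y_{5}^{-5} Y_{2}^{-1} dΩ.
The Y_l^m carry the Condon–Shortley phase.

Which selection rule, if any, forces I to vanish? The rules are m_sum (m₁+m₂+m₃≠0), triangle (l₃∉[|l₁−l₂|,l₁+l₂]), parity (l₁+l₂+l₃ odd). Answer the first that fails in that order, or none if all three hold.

m_sum

Σmᵢ = -7  ✗
l₃∈[|l₁−l₂|,l₁+l₂]=[2,8], have l₃=2
Σlᵢ = 10 ⇒ even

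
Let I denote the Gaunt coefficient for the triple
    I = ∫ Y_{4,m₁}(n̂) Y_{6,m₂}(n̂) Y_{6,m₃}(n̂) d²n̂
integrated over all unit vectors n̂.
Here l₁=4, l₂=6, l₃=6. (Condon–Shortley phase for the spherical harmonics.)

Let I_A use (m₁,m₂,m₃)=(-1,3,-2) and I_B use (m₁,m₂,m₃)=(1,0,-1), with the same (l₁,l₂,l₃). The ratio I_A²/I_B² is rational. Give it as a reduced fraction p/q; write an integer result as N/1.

507/56

Shared (l₁,l₂,l₃)=(4,6,6): N and (l;000)² cancel in I_A²/I_B².
A: Δ = 4!·4!·8!/17! = 1/15315300; Racah Σ t=1..4: t=1:−1/5806080 t=2:+1/120960 t=3:−1/34560 t=4:+1/103680 = -13/1161216; ⇒ 3j(4 6 6; -1 3 -2)² = 65/5236, sgn -1
B: Δ = 4!·4!·8!/17! = 1/15315300; Racah Σ t=0..3: t=0:+1/207360 t=1:−1/17280 t=2:+1/13824 t=3:−1/103680 = 1/103680; ⇒ 3j(4 6 6; 1 0 -1)² = 10/7293, sgn -1
I_A²/I_B² = (65/5236)/(10/7293) = 507/56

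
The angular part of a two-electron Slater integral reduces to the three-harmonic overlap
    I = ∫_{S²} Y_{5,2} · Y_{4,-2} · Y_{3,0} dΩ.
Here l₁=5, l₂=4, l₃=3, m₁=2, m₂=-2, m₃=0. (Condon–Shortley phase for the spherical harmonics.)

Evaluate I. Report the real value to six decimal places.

0.022664

Rules hold: Σm=0, L=12 even, 1≤3≤9.
N = 11·9·7 = 693
Δ = 6!·4!·2!/13! = 1/180180
Racah Σ t=2..4: t=2:+1/576 t=3:−1/144 t=4:+1/576 = -1/288
⇒ 3j(5 4 3; 0 0 0)² = 20/1001, sgn +1
Racah Σ t=0..2: t=0:+1/8640 t=1:−1/480 t=2:+1/576 = -1/4320
⇒ 3j(5 4 3; 2 -2 0)² = 1/2145, sgn +1
4πI² = N·(3j₀)²·(3jₘ)² = 12/1859
I = +1·√(0.00645508/4π) = 0.02266449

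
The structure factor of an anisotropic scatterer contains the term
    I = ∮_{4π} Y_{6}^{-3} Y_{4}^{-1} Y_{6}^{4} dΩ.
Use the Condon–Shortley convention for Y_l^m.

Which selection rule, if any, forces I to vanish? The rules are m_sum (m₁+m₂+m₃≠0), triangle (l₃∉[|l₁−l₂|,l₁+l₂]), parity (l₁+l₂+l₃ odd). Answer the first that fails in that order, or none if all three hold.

azimuthal sum: -3 − 1 + 4 = 0  ✓
2 ≤ 6 ≤ 10 (triangle on l)  ✓
L = 6 + 4 + 6 = 16 (even)  ✓

none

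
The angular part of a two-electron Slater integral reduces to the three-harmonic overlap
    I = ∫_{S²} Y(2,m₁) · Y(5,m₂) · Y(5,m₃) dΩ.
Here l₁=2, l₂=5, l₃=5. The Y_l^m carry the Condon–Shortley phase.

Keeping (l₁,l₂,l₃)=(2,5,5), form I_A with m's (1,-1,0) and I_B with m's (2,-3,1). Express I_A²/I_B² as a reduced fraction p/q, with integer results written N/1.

5/112

l's match ⇒ only the (l;m) 3-j factors differ between A and B.
A: triangle coeff Δ(2,5,5) = 1/38610; Σ_t [0,1]: t=0:+1/1152 t=1:−1/1440 = 1/5760; (3j)²=1/858 [(2 5 5; 1 -1 0)], sign=-1
B: triangle coeff Δ(2,5,5) = 1/38610; Σ_t [0,0]: t=0:+1/5760 = 1/5760; (3j)²=56/2145 [(2 5 5; 2 -3 1)], sign=+1
I_A²/I_B² = (1/858)/(56/2145) = 5/112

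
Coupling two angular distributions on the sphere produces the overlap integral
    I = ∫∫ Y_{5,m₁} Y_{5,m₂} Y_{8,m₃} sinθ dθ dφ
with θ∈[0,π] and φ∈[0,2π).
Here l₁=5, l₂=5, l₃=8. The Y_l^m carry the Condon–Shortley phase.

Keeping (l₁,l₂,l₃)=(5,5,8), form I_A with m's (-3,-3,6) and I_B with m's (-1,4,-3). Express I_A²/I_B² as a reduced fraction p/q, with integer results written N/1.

Shared (l₁,l₂,l₃)=(5,5,8): N and (l;000)² cancel in I_A²/I_B².
A: Δ = 2!·8!·8!/19! = 1/37413090; Racah Σ t=0..2: t=0:+1/116121600 t=1:−1/25401600 t=2:+1/116121600 = -1/45158400; ⇒ 3j(5 5 8; -3 -3 6)² = 24/1615, sgn -1
B: Δ = 2!·8!·8!/19! = 1/37413090; Racah Σ t=1..2: t=1:−1/29030400 t=2:+1/5806080 = 1/7257600; ⇒ 3j(5 5 8; -1 4 -3)² = 64/4199, sgn -1
I_A²/I_B² = (24/1615)/(64/4199) = 39/40

39/40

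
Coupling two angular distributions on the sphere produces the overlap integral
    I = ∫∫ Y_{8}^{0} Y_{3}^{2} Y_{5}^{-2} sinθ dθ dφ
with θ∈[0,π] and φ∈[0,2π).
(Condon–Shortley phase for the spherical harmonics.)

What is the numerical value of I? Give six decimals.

m-sum 0 ✓  L=16 even ✓  5≤5≤11 ✓
Π(2lᵢ+1) = 17×7×11 = 1309
triangle coeff Δ(8,3,5) = 1/136136
Σ_t [3,3]: t=3:−1/518400 = -1/518400
(3j)²=56/2431 [(8 3 5; 0 0 0)], sign=+1
Σ_t [5,5]: t=5:−1/3628800 = -1/3628800
(3j)²=8/2431 [(8 3 5; 0 2 -2)], sign=+1
⇒ 4πI² = 3136/31603
I = (+1)√(3136/31603/(4π)) = 0.08886258

0.088863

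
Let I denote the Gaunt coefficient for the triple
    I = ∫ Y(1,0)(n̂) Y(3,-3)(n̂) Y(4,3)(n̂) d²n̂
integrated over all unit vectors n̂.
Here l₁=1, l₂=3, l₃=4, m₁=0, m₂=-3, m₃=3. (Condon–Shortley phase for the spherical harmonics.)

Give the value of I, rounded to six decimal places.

-0.162868

Checks pass: Σm=0; 8 even; l₃=4∈[2,4].
(2·1+1)(2·3+1)(2·4+1) = 189
Δ: 0! 2! 6! / 9! → 1/252
sum: t=0:+1/36 = 1/36
3j²(1 3 4; 0 0 0) = Δ·Π!·Σ² = 4/63  (sign +1)
sum: t=0:+1/720 = 1/720
3j²(1 3 4; 0 -3 3) = Δ·Π!·Σ² = 1/36  (sign -1)
combine: 4πI² = 189·4/63·1/36 = 1/3
take √, sign -1: I = -0.16286750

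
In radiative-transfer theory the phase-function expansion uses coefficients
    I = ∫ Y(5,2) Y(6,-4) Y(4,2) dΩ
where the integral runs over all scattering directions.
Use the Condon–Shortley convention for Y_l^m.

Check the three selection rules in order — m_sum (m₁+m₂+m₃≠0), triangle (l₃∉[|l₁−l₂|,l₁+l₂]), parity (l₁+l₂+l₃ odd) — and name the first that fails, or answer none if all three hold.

azimuthal sum: 2 − 4 + 2 = 0  ✓
1 ≤ 4 ≤ 11 (triangle on l)  ✓
L = 5 + 6 + 4 = 15 (odd)  ✗

parity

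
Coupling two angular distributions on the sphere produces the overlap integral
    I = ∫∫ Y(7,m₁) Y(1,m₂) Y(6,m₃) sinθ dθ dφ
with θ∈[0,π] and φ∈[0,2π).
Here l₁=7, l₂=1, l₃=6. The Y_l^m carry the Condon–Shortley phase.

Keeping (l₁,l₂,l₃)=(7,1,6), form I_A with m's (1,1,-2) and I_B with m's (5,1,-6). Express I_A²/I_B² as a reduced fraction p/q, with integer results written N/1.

15/1

Same 7,1,6: normalisation and zero-m 3j drop out of the ratio.
A: Δ: 2! 12! 0! / 15! → 1/1365; sum: t=2:+1/1935360 = 1/1935360; 3j²(7 1 6; 1 1 -2) = Δ·Π!·Σ² = 1/91  (sign +1)
B: Δ: 2! 12! 0! / 15! → 1/1365; sum: t=2:+1/958003200 = 1/958003200; 3j²(7 1 6; 5 1 -6) = Δ·Π!·Σ² = 1/1365  (sign +1)
I_A²/I_B² = (1/91)/(1/1365) = 15/1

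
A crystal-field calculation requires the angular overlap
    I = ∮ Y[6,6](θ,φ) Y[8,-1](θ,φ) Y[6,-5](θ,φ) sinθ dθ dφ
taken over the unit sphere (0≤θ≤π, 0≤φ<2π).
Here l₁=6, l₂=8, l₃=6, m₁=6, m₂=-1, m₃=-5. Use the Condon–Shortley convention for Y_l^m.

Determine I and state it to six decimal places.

-0.044102

Checks pass: Σm=0; 20 even; l₃=6∈[2,14].
(2·6+1)(2·8+1)(2·6+1) = 2873
Δ: 8! 4! 8! / 21! → 1/1309458150
sum: t=2:+1/49766400 t=3:−1/3110400 t=4:+1/1327104 t=5:−1/3110400 t=6:+1/49766400 = 1/6635520
3j²(6 8 6; 0 0 0) = Δ·Π!·Σ² = 350/46189  (sign +1)
sum: t=0:+1/4877107200 = 1/4877107200
3j²(6 8 6; 6 -1 -5) = Δ·Π!·Σ² = 33/29393  (sign -1)
combine: 4πI² = 2873·350/46189·33/29393 = 150/6137
take √, sign -1: I = -0.04410244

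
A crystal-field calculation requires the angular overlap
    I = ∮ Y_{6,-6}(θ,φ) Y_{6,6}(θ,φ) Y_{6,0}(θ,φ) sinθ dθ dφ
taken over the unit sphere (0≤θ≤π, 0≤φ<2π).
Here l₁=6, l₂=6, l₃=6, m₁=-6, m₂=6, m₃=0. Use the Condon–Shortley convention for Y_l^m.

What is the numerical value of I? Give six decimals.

Checks pass: Σm=0; 18 even; l₃=6∈[0,12].
(2·6+1)(2·6+1)(2·6+1) = 2197
Δ: 6! 6! 6! / 19! → 1/325909584
sum: t=0:+1/373248000 t=1:−1/1728000 t=2:+1/110592 t=3:−1/46656 t=4:+1/110592 t=5:−1/1728000 t=6:+1/373248000 = -7/1555200
3j²(6 6 6; 0 0 0) = Δ·Π!·Σ² = 400/46189  (sign -1)
sum: t=6:+1/373248000 = 1/373248000
3j²(6 6 6; -6 6 0) = Δ·Π!·Σ² = 11/4199  (sign +1)
combine: 4πI² = 2197·400/46189·11/4199 = 5200/104329
take √, sign -1: I = -0.06297878

-0.062979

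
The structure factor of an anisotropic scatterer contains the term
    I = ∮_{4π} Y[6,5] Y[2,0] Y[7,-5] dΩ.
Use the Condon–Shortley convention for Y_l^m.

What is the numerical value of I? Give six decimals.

0.000000

l₁+l₂+l₃=15 is odd: 3j(l;000)=0 ⇒ I=0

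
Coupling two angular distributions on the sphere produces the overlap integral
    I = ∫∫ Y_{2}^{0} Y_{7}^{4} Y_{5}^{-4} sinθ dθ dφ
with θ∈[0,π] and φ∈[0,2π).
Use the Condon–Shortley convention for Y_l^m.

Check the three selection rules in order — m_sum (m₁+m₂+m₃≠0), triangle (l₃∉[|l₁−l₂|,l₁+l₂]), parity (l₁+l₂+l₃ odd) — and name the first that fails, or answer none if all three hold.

none

Σmᵢ = 0  ✓
l₃∈[|l₁−l₂|,l₁+l₂]=[5,9], have l₃=5  ✓
Σlᵢ = 14 ⇒ even  ✓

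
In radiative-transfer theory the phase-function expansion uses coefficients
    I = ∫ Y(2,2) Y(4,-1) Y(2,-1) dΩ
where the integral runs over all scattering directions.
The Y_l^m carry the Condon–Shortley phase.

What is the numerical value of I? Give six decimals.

m-sum 0 ✓  L=8 even ✓  2≤2≤6 ✓
Π(2lᵢ+1) = 5×9×5 = 225
triangle coeff Δ(2,4,2) = 1/630
Σ_t [2,2]: t=2:+1/16 = 1/16
(3j)²=2/35 [(2 4 2; 0 0 0)], sign=+1
Σ_t [0,0]: t=0:+1/144 = 1/144
(3j)²=1/126 [(2 4 2; 2 -1 -1)], sign=-1
⇒ 4πI² = 5/49
I = (-1)√(5/49/(4π)) = -0.09011188

-0.090112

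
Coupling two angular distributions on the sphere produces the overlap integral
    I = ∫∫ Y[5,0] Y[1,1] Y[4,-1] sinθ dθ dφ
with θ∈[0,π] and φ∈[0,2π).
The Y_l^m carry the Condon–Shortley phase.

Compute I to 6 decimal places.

Rules hold: Σm=0, L=10 even, 4≤4≤6.
N = 11·3·9 = 297
Δ = 2!·8!·0!/11! = 1/495
Racah Σ t=1..1: t=1:−1/576 = -1/576
⇒ 3j(5 1 4; 0 0 0)² = 5/99, sgn -1
Racah Σ t=2..2: t=2:+1/1440 = 1/1440
⇒ 3j(5 1 4; 0 1 -1)² = 2/99, sgn -1
4πI² = N·(3j₀)²·(3jₘ)² = 10/33
I = +1·√(0.30303/4π) = 0.15528807

0.155288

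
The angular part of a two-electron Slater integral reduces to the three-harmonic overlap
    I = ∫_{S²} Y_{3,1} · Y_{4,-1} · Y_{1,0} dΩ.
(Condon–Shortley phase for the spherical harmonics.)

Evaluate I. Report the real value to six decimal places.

m-sum 0 ✓  L=8 even ✓  1≤1≤7 ✓
Π(2lᵢ+1) = 7×9×3 = 189
triangle coeff Δ(3,4,1) = 1/252
Σ_t [3,3]: t=3:−1/36 = -1/36
(3j)²=4/63 [(3 4 1; 0 0 0)], sign=+1
Σ_t [2,2]: t=2:+1/48 = 1/48
(3j)²=5/84 [(3 4 1; 1 -1 0)], sign=-1
⇒ 4πI² = 5/7
I = (-1)√(5/7/(4π)) = -0.23841361

-0.238414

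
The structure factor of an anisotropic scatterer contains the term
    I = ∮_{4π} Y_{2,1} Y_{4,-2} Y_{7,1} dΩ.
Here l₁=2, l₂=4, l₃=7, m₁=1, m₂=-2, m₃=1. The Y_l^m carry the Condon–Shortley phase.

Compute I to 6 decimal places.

l₃=7 ∉ [2,6] — triangle fails ⇒ I = 0

0.000000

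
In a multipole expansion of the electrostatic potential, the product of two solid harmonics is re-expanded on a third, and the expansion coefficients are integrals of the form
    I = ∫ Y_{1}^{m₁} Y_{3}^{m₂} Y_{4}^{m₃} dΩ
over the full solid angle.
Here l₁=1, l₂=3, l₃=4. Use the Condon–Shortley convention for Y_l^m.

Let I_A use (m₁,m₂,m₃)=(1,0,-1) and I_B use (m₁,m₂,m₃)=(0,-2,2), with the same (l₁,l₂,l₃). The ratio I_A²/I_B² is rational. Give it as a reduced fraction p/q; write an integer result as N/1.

Same 1,3,4: normalisation and zero-m 3j drop out of the ratio.
A: Δ: 0! 2! 6! / 9! → 1/252; sum: t=0:+1/72 = 1/72; 3j²(1 3 4; 1 0 -1) = Δ·Π!·Σ² = 5/126  (sign -1)
B: Δ: 0! 2! 6! / 9! → 1/252; sum: t=0:+1/120 = 1/120; 3j²(1 3 4; 0 -2 2) = Δ·Π!·Σ² = 1/21  (sign +1)
I_A²/I_B² = (5/126)/(1/21) = 5/6

5/6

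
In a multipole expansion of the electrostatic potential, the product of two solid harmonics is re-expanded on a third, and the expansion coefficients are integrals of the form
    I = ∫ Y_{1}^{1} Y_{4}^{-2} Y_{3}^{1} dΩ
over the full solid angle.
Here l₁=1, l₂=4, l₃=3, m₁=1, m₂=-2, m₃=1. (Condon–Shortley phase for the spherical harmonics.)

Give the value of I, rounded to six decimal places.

m-sum 0 ✓  L=8 even ✓  3≤3≤5 ✓
Π(2lᵢ+1) = 3×9×7 = 189
triangle coeff Δ(1,4,3) = 1/252
Σ_t [1,1]: t=1:−1/36 = -1/36
(3j)²=4/63 [(1 4 3; 0 0 0)], sign=+1
Σ_t [0,0]: t=0:+1/96 = 1/96
(3j)²=5/84 [(1 4 3; 1 -2 1)], sign=+1
⇒ 4πI² = 5/7
I = (+1)√(5/7/(4π)) = 0.23841361

0.238414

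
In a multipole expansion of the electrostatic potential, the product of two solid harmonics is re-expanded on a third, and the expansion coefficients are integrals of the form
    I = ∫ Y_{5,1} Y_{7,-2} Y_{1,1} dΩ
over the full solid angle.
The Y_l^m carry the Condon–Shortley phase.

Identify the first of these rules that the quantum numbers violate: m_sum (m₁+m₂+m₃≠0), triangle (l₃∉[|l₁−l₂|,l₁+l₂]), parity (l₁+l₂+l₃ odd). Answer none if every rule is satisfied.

azimuthal sum: 1 − 2 + 1 = 0  ✓
2 ≤ 1 ≤ 12 (triangle on l)  ✗
L = 5 + 7 + 1 = 13 (odd)

triangle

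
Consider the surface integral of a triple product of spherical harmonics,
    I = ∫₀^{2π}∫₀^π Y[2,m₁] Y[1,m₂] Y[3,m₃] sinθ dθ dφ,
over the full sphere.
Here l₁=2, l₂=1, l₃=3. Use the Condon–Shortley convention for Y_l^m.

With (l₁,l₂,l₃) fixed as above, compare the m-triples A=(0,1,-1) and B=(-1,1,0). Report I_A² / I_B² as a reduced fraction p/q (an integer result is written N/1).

2/1

Same 2,1,3: normalisation and zero-m 3j drop out of the ratio.
A: Δ: 0! 4! 2! / 7! → 1/105; sum: t=0:+1/8 = 1/8; 3j²(2 1 3; 0 1 -1) = Δ·Π!·Σ² = 2/35  (sign +1)
B: Δ: 0! 4! 2! / 7! → 1/105; sum: t=0:+1/12 = 1/12; 3j²(2 1 3; -1 1 0) = Δ·Π!·Σ² = 1/35  (sign -1)
I_A²/I_B² = (2/35)/(1/35) = 2/1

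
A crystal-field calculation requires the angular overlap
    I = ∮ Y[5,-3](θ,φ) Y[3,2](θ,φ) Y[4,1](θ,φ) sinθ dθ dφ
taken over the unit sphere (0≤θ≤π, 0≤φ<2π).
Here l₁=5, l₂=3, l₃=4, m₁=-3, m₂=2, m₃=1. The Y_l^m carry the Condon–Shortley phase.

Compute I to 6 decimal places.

-0.035836

Rules hold: Σm=0, L=12 even, 2≤4≤8.
N = 11·7·9 = 693
Δ = 4!·6!·2!/13! = 1/180180
Racah Σ t=1..3: t=1:−1/576 t=2:+1/144 t=3:−1/576 = 1/288
⇒ 3j(5 3 4; 0 0 0)² = 20/1001, sgn +1
Racah Σ t=3..4: t=3:−1/1440 t=4:+1/1152 = 1/5760
⇒ 3j(5 3 4; -3 2 1)² = 1/858, sgn -1
4πI² = N·(3j₀)²·(3jₘ)² = 30/1859
I = -1·√(0.0161377/4π) = -0.03583571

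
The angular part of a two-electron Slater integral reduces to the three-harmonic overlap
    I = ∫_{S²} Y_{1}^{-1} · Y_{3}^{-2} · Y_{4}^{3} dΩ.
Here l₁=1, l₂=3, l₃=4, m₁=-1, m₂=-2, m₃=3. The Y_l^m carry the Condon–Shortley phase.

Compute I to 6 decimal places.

-0.282095

Rules hold: Σm=0, L=8 even, 2≤4≤4.
N = 3·7·9 = 189
Δ = 0!·2!·6!/9! = 1/252
Racah Σ t=0..0: t=0:+1/36 = 1/36
⇒ 3j(1 3 4; 0 0 0)² = 4/63, sgn +1
Racah Σ t=0..0: t=0:+1/240 = 1/240
⇒ 3j(1 3 4; -1 -2 3)² = 1/12, sgn -1
4πI² = N·(3j₀)²·(3jₘ)² = 1/1
I = -1·√(1/4π) = -0.28209479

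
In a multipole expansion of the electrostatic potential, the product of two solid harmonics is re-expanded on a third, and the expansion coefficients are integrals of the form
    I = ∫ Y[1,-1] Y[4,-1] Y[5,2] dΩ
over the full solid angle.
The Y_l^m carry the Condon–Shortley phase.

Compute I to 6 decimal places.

Rules hold: Σm=0, L=10 even, 3≤5≤5.
N = 3·9·11 = 297
Δ = 0!·2!·8!/11! = 1/495
Racah Σ t=0..0: t=0:+1/576 = 1/576
⇒ 3j(1 4 5; 0 0 0)² = 5/99, sgn -1
Racah Σ t=0..0: t=0:+1/1440 = 1/1440
⇒ 3j(1 4 5; -1 -1 2)² = 7/165, sgn -1
4πI² = N·(3j₀)²·(3jₘ)² = 7/11
I = +1·√(0.636364/4π) = 0.22503380

0.225034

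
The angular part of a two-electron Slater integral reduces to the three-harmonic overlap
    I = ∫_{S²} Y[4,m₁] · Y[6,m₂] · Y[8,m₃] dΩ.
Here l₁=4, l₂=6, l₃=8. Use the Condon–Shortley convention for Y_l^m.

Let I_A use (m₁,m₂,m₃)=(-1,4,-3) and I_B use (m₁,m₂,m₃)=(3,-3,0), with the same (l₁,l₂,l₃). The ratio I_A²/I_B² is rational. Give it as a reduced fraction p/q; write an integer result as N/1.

Same 4,6,8: normalisation and zero-m 3j drop out of the ratio.
A: Δ: 2! 6! 10! / 19! → 1/23279256; sum: t=0:+1/870912000 t=1:−1/17418240 t=2:+1/5806080 = 101/870912000; 3j²(4 6 8; -1 4 -3) = Δ·Π!·Σ² = 10201/705432  (sign -1)
B: Δ: 2! 6! 10! / 19! → 1/23279256; sum: t=0:+1/7257600 t=1:−1/58060800 = 1/8294400; 3j²(4 6 8; 3 -3 0) = Δ·Π!·Σ² = 1029/92378  (sign +1)
I_A²/I_B² = (10201/705432)/(1029/92378) = 112211/86436

112211/86436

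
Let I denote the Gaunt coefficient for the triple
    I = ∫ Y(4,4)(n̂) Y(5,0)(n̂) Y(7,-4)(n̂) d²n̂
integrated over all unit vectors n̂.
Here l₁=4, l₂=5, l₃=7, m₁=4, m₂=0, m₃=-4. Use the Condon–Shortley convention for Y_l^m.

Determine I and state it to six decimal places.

m-sum 0 ✓  L=16 even ✓  1≤7≤9 ✓
Π(2lᵢ+1) = 9×11×15 = 1485
triangle coeff Δ(4,5,7) = 1/6126120
Σ_t [0,2]: t=0:+1/69120 t=1:−1/20736 t=2:+1/69120 = -1/51840
(3j)²=280/21879 [(4 5 7; 0 0 0)], sign=+1
Σ_t [0,0]: t=0:+1/1036800 = 1/1036800
(3j)²=14/663 [(4 5 7; 4 0 -4)], sign=-1
⇒ 4πI² = 19600/48841
I = (-1)√(19600/48841/(4π)) = -0.17870258

-0.178703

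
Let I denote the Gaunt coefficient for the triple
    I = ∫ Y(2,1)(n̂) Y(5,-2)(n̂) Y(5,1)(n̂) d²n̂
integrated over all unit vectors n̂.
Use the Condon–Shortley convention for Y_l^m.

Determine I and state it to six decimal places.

m-sum 0 ✓  L=12 even ✓  3≤5≤7 ✓
Π(2lᵢ+1) = 5×11×11 = 605
triangle coeff Δ(2,5,5) = 1/38610
Σ_t [0,2]: t=0:+1/2880 t=1:−1/576 t=2:+1/2880 = -1/960
(3j)²=10/429 [(2 5 5; 0 0 0)], sign=+1
Σ_t [0,1]: t=0:+1/1440 t=1:−1/2880 = 1/2880
(3j)²=7/715 [(2 5 5; 1 -2 1)], sign=+1
⇒ 4πI² = 70/507
I = (+1)√(70/507/(4π)) = 0.10481902

0.104819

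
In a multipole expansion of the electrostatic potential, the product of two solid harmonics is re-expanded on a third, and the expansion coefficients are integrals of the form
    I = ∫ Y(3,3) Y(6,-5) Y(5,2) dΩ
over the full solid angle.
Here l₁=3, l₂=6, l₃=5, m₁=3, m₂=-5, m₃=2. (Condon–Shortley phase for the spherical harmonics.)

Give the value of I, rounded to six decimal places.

0.169016

Checks pass: Σm=0; 14 even; l₃=5∈[3,9].
(2·3+1)(2·6+1)(2·5+1) = 1001
Δ: 4! 2! 8! / 15! → 1/675675
sum: t=1:−1/8640 t=2:+1/2304 t=3:−1/8640 = 7/34560
3j²(3 6 5; 0 0 0) = Δ·Π!·Σ² = 7/429  (sign -1)
sum: t=0:+1/241920 = 1/241920
3j²(3 6 5; 3 -5 2) = Δ·Π!·Σ² = 2/91  (sign -1)
combine: 4πI² = 1001·7/429·2/91 = 14/39
take √, sign +1: I = 0.16901560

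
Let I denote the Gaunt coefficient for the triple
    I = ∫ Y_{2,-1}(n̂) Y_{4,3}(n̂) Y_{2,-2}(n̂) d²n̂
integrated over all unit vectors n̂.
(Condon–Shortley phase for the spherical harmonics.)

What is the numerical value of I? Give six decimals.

Checks pass: Σm=0; 8 even; l₃=2∈[2,6].
(2·2+1)(2·4+1)(2·2+1) = 225
Δ: 4! 0! 4! / 9! → 1/630
sum: t=2:+1/16 = 1/16
3j²(2 4 2; 0 0 0) = Δ·Π!·Σ² = 2/35  (sign +1)
sum: t=3:−1/144 = -1/144
3j²(2 4 2; -1 3 -2) = Δ·Π!·Σ² = 1/18  (sign -1)
combine: 4πI² = 225·2/35·1/18 = 5/7
take √, sign -1: I = -0.23841361

-0.238414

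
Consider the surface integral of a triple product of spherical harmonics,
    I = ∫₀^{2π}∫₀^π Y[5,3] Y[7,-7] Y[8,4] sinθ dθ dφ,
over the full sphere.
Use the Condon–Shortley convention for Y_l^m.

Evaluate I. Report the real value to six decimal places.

0.099372

Checks pass: Σm=0; 20 even; l₃=8∈[2,12].
(2·5+1)(2·7+1)(2·8+1) = 2805
Δ: 4! 6! 10! / 21! → 1/814773960
sum: t=0:+1/87091200 t=1:−1/4976640 t=2:+1/2073600 t=3:−1/4976640 t=4:+1/87091200 = 1/9676800
3j²(5 7 8; 0 0 0) = Δ·Π!·Σ² = 360/46189  (sign +1)
sum: t=0:+1/4180377600 = 1/4180377600
3j²(5 7 8; 3 -7 4) = Δ·Π!·Σ² = 11/1938  (sign +1)
combine: 4πI² = 2805·360/46189·11/1938 = 9900/79781
take √, sign +1: I = 0.09937175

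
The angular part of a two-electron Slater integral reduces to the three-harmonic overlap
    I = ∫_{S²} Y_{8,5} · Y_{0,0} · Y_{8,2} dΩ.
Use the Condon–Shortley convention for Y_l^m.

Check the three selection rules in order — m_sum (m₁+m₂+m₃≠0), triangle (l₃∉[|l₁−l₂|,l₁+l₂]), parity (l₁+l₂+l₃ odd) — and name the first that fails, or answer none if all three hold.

azimuthal sum: 5 + 0 + 2 = 7  ✗
8 ≤ 8 ≤ 8 (triangle on l)
L = 8 + 0 + 8 = 16 (even)

m_sum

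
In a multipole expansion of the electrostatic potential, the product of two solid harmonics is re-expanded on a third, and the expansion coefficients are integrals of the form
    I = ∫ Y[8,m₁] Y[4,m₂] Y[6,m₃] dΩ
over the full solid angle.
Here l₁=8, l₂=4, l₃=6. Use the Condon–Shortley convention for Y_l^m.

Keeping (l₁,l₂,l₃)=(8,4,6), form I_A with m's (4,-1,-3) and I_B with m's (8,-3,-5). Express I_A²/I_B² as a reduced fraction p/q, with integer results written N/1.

Shared (l₁,l₂,l₃)=(8,4,6): N and (l;000)² cancel in I_A²/I_B².
A: Δ = 6!·10!·2!/19! = 1/23279256; Racah Σ t=1..3: t=1:−1/7257600 t=2:+1/3870720 t=3:−1/26127360 = 43/522547200; ⇒ 3j(8 4 6; 4 -1 -3)² = 1849/352716, sgn -1
B: Δ = 6!·10!·2!/19! = 1/23279256; Racah Σ t=0..0: t=0:+1/2612736000 = 1/2612736000; ⇒ 3j(8 4 6; 8 -3 -5)² = 77/2907, sgn -1
I_A²/I_B² = (1849/352716)/(77/2907) = 5547/28028

5547/28028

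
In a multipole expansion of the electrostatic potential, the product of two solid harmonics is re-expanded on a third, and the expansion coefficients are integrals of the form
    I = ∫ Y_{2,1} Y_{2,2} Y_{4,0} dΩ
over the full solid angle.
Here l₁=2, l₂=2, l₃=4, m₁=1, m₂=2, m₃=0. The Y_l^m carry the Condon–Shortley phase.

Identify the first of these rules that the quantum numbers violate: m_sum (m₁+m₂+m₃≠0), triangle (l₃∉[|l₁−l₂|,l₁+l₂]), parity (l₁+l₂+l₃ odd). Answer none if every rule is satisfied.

Σmᵢ = 3  ✗
l₃∈[|l₁−l₂|,l₁+l₂]=[0,4], have l₃=4
Σlᵢ = 8 ⇒ even

m_sum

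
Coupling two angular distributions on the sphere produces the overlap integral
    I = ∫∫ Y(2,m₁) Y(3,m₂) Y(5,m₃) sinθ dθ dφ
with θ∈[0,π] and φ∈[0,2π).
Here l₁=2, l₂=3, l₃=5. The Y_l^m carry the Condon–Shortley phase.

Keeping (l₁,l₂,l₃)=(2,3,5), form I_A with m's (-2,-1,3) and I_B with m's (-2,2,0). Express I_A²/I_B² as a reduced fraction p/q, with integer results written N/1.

14/1

l's match ⇒ only the (l;m) 3-j factors differ between A and B.
A: triangle coeff Δ(2,3,5) = 1/2310; Σ_t [0,0]: t=0:+1/1152 = 1/1152; (3j)²=1/33 [(2 3 5; -2 -1 3)], sign=+1
B: triangle coeff Δ(2,3,5) = 1/2310; Σ_t [0,0]: t=0:+1/2880 = 1/2880; (3j)²=1/462 [(2 3 5; -2 2 0)], sign=-1
I_A²/I_B² = (1/33)/(1/462) = 14/1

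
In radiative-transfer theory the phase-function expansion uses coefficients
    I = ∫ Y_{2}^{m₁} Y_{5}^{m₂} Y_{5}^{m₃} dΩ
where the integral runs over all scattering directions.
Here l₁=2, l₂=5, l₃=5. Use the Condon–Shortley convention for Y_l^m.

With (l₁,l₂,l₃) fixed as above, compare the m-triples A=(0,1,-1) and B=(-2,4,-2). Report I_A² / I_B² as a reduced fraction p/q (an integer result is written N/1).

9/8

l's match ⇒ only the (l;m) 3-j factors differ between A and B.
A: triangle coeff Δ(2,5,5) = 1/38610; Σ_t [0,2]: t=0:+1/5760 t=1:−1/720 t=2:+1/2304 = -1/1280; (3j)²=27/1430 [(2 5 5; 0 1 -1)], sign=-1
B: triangle coeff Δ(2,5,5) = 1/38610; Σ_t [2,2]: t=2:+1/20160 = 1/20160; (3j)²=12/715 [(2 5 5; -2 4 -2)], sign=-1
I_A²/I_B² = (27/1430)/(12/715) = 9/8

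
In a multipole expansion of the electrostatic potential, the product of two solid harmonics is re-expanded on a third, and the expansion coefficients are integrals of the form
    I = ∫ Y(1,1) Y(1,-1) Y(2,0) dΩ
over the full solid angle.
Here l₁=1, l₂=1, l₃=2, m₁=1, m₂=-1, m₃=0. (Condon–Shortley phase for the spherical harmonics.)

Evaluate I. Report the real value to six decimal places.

Checks pass: Σm=0; 4 even; l₃=2∈[0,2].
(2·1+1)(2·1+1)(2·2+1) = 45
Δ: 0! 2! 2! / 5! → 1/30
sum: t=0:+1/1 = 1/1
3j²(1 1 2; 0 0 0) = Δ·Π!·Σ² = 2/15  (sign +1)
sum: t=0:+1/4 = 1/4
3j²(1 1 2; 1 -1 0) = Δ·Π!·Σ² = 1/30  (sign +1)
combine: 4πI² = 45·2/15·1/30 = 1/5
take √, sign +1: I = 0.12615663

0.126157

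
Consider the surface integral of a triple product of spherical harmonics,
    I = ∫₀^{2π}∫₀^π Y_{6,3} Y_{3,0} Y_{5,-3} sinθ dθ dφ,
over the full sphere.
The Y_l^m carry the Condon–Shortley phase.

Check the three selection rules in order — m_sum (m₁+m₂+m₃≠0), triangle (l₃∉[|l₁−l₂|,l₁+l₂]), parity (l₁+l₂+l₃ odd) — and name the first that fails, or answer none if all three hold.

Σmᵢ = 0  ✓
l₃∈[|l₁−l₂|,l₁+l₂]=[3,9], have l₃=5  ✓
Σlᵢ = 14 ⇒ even  ✓

none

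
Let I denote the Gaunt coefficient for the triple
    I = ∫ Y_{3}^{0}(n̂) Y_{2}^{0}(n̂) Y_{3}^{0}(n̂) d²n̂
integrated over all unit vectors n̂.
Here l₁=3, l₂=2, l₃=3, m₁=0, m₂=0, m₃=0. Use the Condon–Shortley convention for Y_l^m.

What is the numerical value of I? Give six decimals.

m-sum 0 ✓  L=8 even ✓  1≤3≤5 ✓
Π(2lᵢ+1) = 7×5×7 = 245
triangle coeff Δ(3,2,3) = 1/3780
Σ_t [0,2]: t=0:+1/24 t=1:−1/4 t=2:+1/24 = -1/6
(3j)²=4/105 [(3 2 3; 0 0 0)], sign=+1
(m-triple is (0,0,0) — same symbol as above.)
⇒ 4πI² = 16/45
I = (+1)√(16/45/(4π)) = 0.16820883

0.168209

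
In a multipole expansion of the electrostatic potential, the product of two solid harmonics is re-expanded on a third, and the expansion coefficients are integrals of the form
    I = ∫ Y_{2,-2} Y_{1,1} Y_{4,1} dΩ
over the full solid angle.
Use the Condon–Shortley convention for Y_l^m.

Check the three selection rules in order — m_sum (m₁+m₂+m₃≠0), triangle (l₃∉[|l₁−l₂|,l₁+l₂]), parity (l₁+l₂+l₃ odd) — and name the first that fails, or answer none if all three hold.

m₁+m₂+m₃ = -2 + 1 + 1 = 0  ✓
triangle: |2−1|=1 ≤ l₃=4 ≤ 2+1=3  ✗
parity: l₁+l₂+l₃ = 7 is odd

triangle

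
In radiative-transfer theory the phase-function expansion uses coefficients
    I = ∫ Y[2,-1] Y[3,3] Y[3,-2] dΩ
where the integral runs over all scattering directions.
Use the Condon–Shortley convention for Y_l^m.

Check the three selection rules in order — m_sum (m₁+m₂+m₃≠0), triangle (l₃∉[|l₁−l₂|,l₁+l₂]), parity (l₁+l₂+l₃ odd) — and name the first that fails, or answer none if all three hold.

m₁+m₂+m₃ = -1 + 3 − 2 = 0  ✓
triangle: |2−3|=1 ≤ l₃=3 ≤ 2+3=5  ✓
parity: l₁+l₂+l₃ = 8 is even  ✓

none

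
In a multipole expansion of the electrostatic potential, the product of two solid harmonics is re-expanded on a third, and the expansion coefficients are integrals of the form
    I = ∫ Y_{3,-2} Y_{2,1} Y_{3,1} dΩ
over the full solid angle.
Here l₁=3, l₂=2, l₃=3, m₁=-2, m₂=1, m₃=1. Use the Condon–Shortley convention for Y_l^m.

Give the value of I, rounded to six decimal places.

0.162868

Rules hold: Σm=0, L=8 even, 1≤3≤5.
N = 7·5·7 = 245
Δ = 2!·4!·2!/9! = 1/3780
Racah Σ t=0..2: t=0:+1/24 t=1:−1/4 t=2:+1/24 = -1/6
⇒ 3j(3 2 3; 0 0 0)² = 4/105, sgn +1
Racah Σ t=1..2: t=1:−1/48 t=2:+1/12 = 1/16
⇒ 3j(3 2 3; -2 1 1)² = 1/28, sgn +1
4πI² = N·(3j₀)²·(3jₘ)² = 1/3
I = +1·√(0.333333/4π) = 0.16286750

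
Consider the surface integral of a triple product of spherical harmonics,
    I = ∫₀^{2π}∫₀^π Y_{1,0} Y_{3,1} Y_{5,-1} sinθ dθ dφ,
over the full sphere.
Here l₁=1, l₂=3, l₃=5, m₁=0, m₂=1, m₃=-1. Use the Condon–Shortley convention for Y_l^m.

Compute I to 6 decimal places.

0.000000

l₃=5 ∉ [2,4] — triangle fails ⇒ I = 0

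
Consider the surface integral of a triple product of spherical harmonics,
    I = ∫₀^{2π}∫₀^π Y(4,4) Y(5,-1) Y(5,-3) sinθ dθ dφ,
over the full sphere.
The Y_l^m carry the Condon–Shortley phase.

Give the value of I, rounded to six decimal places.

-0.168084

m-sum 0 ✓  L=14 even ✓  1≤5≤9 ✓
Π(2lᵢ+1) = 9×11×11 = 1089
triangle coeff Δ(4,5,5) = 1/3153150
Σ_t [0,4]: t=0:+1/69120 t=1:−1/1728 t=2:+1/576 t=3:−1/1728 t=4:+1/69120 = 7/11520
(3j)²=2/143 [(4 5 5; 0 0 0)], sign=-1
Σ_t [0,0]: t=0:+1/27648 = 1/27648
(3j)²=10/429 [(4 5 5; 4 -1 -3)], sign=+1
⇒ 4πI² = 60/169
I = (-1)√(60/169/(4π)) = -0.16808437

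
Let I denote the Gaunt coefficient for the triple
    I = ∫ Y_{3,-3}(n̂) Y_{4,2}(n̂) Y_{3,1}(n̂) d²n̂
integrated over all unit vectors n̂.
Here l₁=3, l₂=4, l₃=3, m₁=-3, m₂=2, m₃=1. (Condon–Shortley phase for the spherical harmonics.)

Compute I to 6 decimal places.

-0.188451

Rules hold: Σm=0, L=10 even, 1≤3≤7.
N = 7·9·7 = 441
Δ = 4!·2!·4!/11! = 1/34650
Racah Σ t=1..3: t=1:−1/72 t=2:+1/16 t=3:−1/72 = 5/144
⇒ 3j(3 4 3; 0 0 0)² = 2/77, sgn -1
Racah Σ t=4..4: t=4:+1/192 = 1/192
⇒ 3j(3 4 3; -3 2 1)² = 3/77, sgn +1
4πI² = N·(3j₀)²·(3jₘ)² = 54/121
I = -1·√(0.446281/4π) = -0.18845135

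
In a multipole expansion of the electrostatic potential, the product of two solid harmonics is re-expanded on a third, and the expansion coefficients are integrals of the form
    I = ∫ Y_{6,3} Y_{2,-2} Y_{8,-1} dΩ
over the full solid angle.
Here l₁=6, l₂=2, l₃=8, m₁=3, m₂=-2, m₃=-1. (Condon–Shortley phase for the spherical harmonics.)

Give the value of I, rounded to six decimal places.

m-sum 0 ✓  L=16 even ✓  4≤8≤8 ✓
Π(2lᵢ+1) = 13×5×17 = 1105
triangle coeff Δ(6,2,8) = 1/30940
Σ_t [0,0]: t=0:+1/2073600 = 1/2073600
(3j)²=28/1105 [(6 2 8; 0 0 0)], sign=+1
Σ_t [0,0]: t=0:+1/52254720 = 1/52254720
(3j)²=1/884 [(6 2 8; 3 -2 -1)], sign=-1
⇒ 4πI² = 7/221
I = (-1)√(7/221/(4π)) = -0.05020511

-0.050205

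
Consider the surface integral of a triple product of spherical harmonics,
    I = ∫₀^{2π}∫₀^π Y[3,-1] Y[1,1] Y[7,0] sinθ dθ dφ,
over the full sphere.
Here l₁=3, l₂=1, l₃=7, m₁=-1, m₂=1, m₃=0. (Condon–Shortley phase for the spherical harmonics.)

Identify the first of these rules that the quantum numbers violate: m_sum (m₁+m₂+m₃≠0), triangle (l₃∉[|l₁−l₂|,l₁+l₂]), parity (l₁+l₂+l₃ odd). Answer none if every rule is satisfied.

m₁+m₂+m₃ = -1 + 1 + 0 = 0  ✓
triangle: |3−1|=2 ≤ l₃=7 ≤ 3+1=4  ✗
parity: l₁+l₂+l₃ = 11 is odd

triangle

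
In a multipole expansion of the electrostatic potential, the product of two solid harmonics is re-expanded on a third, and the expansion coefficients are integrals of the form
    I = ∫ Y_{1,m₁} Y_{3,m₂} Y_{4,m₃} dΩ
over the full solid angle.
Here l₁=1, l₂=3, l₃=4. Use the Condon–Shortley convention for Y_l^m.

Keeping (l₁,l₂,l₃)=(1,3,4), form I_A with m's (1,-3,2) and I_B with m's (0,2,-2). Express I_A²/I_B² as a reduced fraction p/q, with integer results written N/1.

1/12

Shared (l₁,l₂,l₃)=(1,3,4): N and (l;000)² cancel in I_A²/I_B².
A: Δ = 0!·2!·6!/9! = 1/252; Racah Σ t=0..0: t=0:+1/1440 = 1/1440; ⇒ 3j(1 3 4; 1 -3 2)² = 1/252, sgn +1
B: Δ = 0!·2!·6!/9! = 1/252; Racah Σ t=0..0: t=0:+1/120 = 1/120; ⇒ 3j(1 3 4; 0 2 -2)² = 1/21, sgn +1
I_A²/I_B² = (1/252)/(1/21) = 1/12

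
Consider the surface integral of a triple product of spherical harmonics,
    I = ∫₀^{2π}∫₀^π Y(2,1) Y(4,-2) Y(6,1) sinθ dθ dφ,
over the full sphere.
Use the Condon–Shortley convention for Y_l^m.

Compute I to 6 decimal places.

-0.133065

Checks pass: Σm=0; 12 even; l₃=6∈[2,6].
(2·2+1)(2·4+1)(2·6+1) = 585
Δ: 0! 4! 8! / 13! → 1/6435
sum: t=0:+1/2304 = 1/2304
3j²(2 4 6; 0 0 0) = Δ·Π!·Σ² = 5/143  (sign +1)
sum: t=0:+1/8640 = 1/8640
3j²(2 4 6; 1 -2 1) = Δ·Π!·Σ² = 14/1287  (sign -1)
combine: 4πI² = 585·5/143·14/1287 = 350/1573
take √, sign -1: I = -0.13306527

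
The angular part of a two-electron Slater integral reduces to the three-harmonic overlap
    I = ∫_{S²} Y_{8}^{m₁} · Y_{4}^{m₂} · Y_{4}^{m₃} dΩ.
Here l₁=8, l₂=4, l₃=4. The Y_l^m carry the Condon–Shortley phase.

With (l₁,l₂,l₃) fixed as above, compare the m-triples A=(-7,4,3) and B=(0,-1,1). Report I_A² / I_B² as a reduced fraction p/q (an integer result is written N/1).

6435/3136

Same 8,4,4: normalisation and zero-m 3j drop out of the ratio.
A: Δ: 8! 8! 0! / 17! → 1/218790; sum: t=8:+1/203212800 = 1/203212800; 3j²(8 4 4; -7 4 3) = Δ·Π!·Σ² = 1/34  (sign -1)
B: Δ: 8! 8! 0! / 17! → 1/218790; sum: t=3:−1/518400 = -1/518400; 3j²(8 4 4; 0 -1 1) = Δ·Π!·Σ² = 1568/109395  (sign +1)
I_A²/I_B² = (1/34)/(1568/109395) = 6435/3136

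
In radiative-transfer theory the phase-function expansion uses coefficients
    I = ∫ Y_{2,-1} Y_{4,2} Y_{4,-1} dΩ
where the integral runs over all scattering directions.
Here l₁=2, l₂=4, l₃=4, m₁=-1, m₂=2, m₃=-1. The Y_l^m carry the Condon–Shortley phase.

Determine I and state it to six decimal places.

Checks pass: Σm=0; 10 even; l₃=4∈[2,6].
(2·2+1)(2·4+1)(2·4+1) = 405
Δ: 2! 2! 6! / 11! → 1/13860
sum: t=0:+1/192 t=1:−1/36 t=2:+1/192 = -5/288
3j²(2 4 4; 0 0 0) = Δ·Π!·Σ² = 20/693  (sign -1)
sum: t=1:−1/240 t=2:+1/96 = 1/160
3j²(2 4 4; -1 2 -1) = Δ·Π!·Σ² = 27/1540  (sign -1)
combine: 4πI² = 405·20/693·27/1540 = 1215/5929
take √, sign +1: I = 0.12770047

0.127700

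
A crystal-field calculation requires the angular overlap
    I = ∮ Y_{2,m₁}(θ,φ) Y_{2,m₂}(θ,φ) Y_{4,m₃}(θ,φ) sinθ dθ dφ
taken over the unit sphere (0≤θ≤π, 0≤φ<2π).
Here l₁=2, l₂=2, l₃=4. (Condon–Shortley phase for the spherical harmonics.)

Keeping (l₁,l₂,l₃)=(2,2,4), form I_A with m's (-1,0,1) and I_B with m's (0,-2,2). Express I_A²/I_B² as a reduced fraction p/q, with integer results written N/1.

2/1

Shared (l₁,l₂,l₃)=(2,2,4): N and (l;000)² cancel in I_A²/I_B².
A: Δ = 0!·4!·4!/9! = 1/630; Racah Σ t=0..0: t=0:+1/24 = 1/24; ⇒ 3j(2 2 4; -1 0 1)² = 1/21, sgn -1
B: Δ = 0!·4!·4!/9! = 1/630; Racah Σ t=0..0: t=0:+1/96 = 1/96; ⇒ 3j(2 2 4; 0 -2 2)² = 1/42, sgn +1
I_A²/I_B² = (1/21)/(1/42) = 2/1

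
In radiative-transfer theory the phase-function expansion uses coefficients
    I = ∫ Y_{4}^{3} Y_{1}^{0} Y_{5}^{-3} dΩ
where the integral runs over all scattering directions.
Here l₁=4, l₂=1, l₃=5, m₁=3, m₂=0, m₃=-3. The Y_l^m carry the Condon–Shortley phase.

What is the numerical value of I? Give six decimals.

Rules hold: Σm=0, L=10 even, 3≤5≤5.
N = 9·3·11 = 297
Δ = 0!·8!·2!/11! = 1/495
Racah Σ t=0..0: t=0:+1/576 = 1/576
⇒ 3j(4 1 5; 0 0 0)² = 5/99, sgn -1
Racah Σ t=0..0: t=0:+1/5040 = 1/5040
⇒ 3j(4 1 5; 3 0 -3)² = 16/495, sgn +1
4πI² = N·(3j₀)²·(3jₘ)² = 16/33
I = -1·√(0.484848/4π) = -0.19642560

-0.196426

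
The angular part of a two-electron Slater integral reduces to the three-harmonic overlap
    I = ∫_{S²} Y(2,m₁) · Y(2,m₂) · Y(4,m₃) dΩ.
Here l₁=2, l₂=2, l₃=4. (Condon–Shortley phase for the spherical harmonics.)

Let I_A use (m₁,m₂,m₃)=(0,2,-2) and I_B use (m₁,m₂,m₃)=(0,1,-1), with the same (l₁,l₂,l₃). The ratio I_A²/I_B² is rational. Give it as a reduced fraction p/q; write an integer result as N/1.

Same 2,2,4: normalisation and zero-m 3j drop out of the ratio.
A: Δ: 0! 4! 4! / 9! → 1/630; sum: t=0:+1/96 = 1/96; 3j²(2 2 4; 0 2 -2) = Δ·Π!·Σ² = 1/42  (sign +1)
B: Δ: 0! 4! 4! / 9! → 1/630; sum: t=0:+1/24 = 1/24; 3j²(2 2 4; 0 1 -1) = Δ·Π!·Σ² = 1/21  (sign -1)
I_A²/I_B² = (1/42)/(1/21) = 1/2

1/2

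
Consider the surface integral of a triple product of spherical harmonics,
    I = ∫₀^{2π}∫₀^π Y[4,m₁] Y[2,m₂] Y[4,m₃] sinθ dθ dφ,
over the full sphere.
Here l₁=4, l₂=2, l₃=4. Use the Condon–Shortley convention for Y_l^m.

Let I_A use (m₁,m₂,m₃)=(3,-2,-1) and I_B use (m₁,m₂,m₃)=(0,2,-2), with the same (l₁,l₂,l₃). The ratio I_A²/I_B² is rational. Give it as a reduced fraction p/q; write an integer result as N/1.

7/10

Shared (l₁,l₂,l₃)=(4,2,4): N and (l;000)² cancel in I_A²/I_B².
A: Δ = 2!·6!·2!/11! = 1/13860; Racah Σ t=0..0: t=0:+1/480 = 1/480; ⇒ 3j(4 2 4; 3 -2 -1)² = 3/110, sgn -1
B: Δ = 2!·6!·2!/11! = 1/13860; Racah Σ t=2..2: t=2:+1/192 = 1/192; ⇒ 3j(4 2 4; 0 2 -2)² = 3/77, sgn +1
I_A²/I_B² = (3/110)/(3/77) = 7/10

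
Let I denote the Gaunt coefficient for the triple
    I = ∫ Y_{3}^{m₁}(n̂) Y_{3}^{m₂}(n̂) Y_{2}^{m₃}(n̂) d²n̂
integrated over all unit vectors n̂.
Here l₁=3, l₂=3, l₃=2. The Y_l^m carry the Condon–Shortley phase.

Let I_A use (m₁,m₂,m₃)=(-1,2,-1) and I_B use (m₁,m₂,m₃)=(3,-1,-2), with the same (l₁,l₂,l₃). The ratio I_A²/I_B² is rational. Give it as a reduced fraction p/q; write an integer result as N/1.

3/2

Shared (l₁,l₂,l₃)=(3,3,2): N and (l;000)² cancel in I_A²/I_B².
A: Δ = 4!·2!·2!/9! = 1/3780; Racah Σ t=3..4: t=3:−1/12 t=4:+1/48 = -1/16; ⇒ 3j(3 3 2; -1 2 -1)² = 1/28, sgn +1
B: Δ = 4!·2!·2!/9! = 1/3780; Racah Σ t=0..0: t=0:+1/96 = 1/96; ⇒ 3j(3 3 2; 3 -1 -2)² = 1/42, sgn +1
I_A²/I_B² = (1/28)/(1/42) = 3/2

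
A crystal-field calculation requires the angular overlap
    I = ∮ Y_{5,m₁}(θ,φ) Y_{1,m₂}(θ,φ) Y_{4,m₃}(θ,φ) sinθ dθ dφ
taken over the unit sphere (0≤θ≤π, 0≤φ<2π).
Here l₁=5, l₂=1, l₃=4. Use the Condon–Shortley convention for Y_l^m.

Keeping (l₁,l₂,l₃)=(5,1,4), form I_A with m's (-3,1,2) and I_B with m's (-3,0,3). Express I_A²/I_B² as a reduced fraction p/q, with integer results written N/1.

7/4

l's match ⇒ only the (l;m) 3-j factors differ between A and B.
A: triangle coeff Δ(5,1,4) = 1/495; Σ_t [2,2]: t=2:+1/2880 = 1/2880; (3j)²=28/495 [(5 1 4; -3 1 2)], sign=+1
B: triangle coeff Δ(5,1,4) = 1/495; Σ_t [1,1]: t=1:−1/5040 = -1/5040; (3j)²=16/495 [(5 1 4; -3 0 3)], sign=+1
I_A²/I_B² = (28/495)/(16/495) = 7/4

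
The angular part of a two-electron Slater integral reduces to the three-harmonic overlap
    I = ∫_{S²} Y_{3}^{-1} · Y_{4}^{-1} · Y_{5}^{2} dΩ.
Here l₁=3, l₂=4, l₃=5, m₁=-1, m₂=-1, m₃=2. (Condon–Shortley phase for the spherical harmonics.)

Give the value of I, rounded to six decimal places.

Rules hold: Σm=0, L=12 even, 1≤5≤7.
N = 7·9·11 = 693
Δ = 2!·4!·6!/13! = 1/180180
Racah Σ t=0..2: t=0:+1/576 t=1:−1/144 t=2:+1/576 = -1/288
⇒ 3j(3 4 5; 0 0 0)² = 20/1001, sgn +1
Racah Σ t=0..2: t=0:+1/1728 t=1:−1/288 t=2:+1/960 = -1/540
⇒ 3j(3 4 5; -1 -1 2)² = 128/6435, sgn +1
4πI² = N·(3j₀)²·(3jₘ)² = 512/1859
I = +1·√(0.275417/4π) = 0.14804384

0.148044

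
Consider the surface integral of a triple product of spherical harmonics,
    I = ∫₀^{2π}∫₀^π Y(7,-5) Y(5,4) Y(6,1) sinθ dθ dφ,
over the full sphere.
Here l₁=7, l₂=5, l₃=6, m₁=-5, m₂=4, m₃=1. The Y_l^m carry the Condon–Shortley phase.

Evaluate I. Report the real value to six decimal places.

0.125584

Checks pass: Σm=0; 18 even; l₃=6∈[2,12].
(2·7+1)(2·5+1)(2·6+1) = 2145
Δ: 6! 8! 4! / 19! → 1/174594420
sum: t=1:−1/4147200 t=2:+1/207360 t=3:−1/82944 t=4:+1/207360 t=5:−1/4147200 = -1/345600
3j²(7 5 6; 0 0 0) = Δ·Π!·Σ² = 420/46189  (sign -1)
sum: t=5:−1/14515200 t=6:+1/6220800 = 1/10886400
3j²(7 5 6; -5 4 1) = Δ·Π!·Σ² = 128/12597  (sign -1)
combine: 4πI² = 2145·420/46189·128/12597 = 268800/1356277
take √, sign +1: I = 0.12558434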